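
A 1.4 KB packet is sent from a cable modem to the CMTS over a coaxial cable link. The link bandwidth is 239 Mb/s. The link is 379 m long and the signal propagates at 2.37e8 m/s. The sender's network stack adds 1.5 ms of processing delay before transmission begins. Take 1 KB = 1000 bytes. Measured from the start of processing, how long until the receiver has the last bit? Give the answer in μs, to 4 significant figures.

1548 μs

L = 11200 bits.
Transmission delay = L/R = 11200 / 239000000 = 46.8619 μs.
Propagation delay = d/s = 379 m / 237000000 m/s = 1.59916 μs.
Plus processing delay 1.5 ms = 1500 μs.
Total = 1548 μs.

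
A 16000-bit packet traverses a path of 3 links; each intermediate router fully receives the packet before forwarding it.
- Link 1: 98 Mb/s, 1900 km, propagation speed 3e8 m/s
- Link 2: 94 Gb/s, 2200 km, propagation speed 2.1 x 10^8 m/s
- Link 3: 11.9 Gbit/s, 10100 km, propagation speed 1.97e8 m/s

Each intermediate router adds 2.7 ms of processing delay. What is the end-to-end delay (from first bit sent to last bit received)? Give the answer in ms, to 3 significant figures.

Transmission delays (L/R per hop): 0.163265, 0.000170213, 0.00134454 ms; sum = 0.16478 ms.
Propagation delays (d/s per hop): 6.33333, 10.4762, 51.269 ms; sum = 68.0786 ms.
Processing at 2 router(s): 2 × 2.7 ms = 5.4 ms.
End-to-end = 73.6 ms.

73.6 ms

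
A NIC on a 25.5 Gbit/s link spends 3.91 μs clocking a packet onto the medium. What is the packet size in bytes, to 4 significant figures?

L = R × t_tx = 25500000000 b/s × 3.91e-06 s = 99705 bits.
In bytes: 99705 / 8 = 12460 bytes.

12460 bytes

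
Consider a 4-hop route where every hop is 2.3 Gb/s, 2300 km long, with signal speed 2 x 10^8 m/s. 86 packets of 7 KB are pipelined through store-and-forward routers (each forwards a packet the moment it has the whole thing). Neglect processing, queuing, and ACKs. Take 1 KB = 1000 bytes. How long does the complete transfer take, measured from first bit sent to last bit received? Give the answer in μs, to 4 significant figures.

48170 μs

Per-hop transmission t_tx = L/R = 56000/2300000000 = 24.3478 μs.
Per-hop propagation t_prop = 2300000/200000000 = 11500 μs.
Pipeline fill: first packet needs 4·t_tx to clear all hops; remaining 85 packets each add one t_tx.
Total = (4+86-1)·t_tx + 4·t_prop = 89·24.3478 + 4·11500 = 48170 μs.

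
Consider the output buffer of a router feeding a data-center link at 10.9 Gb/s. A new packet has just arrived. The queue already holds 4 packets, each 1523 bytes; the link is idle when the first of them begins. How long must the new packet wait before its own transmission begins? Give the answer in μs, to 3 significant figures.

Each queued packet: L/R = 12184/10900000000 = 1.1178 μs.
4 queued → 4.47119 μs.
Queuing delay = 4.47 μs.

4.47 μs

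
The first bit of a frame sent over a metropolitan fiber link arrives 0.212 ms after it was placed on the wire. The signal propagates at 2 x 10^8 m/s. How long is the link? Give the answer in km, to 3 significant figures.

d = s × t_prop = 200000000 × 0.000212 = 42.4 km.

42.4 km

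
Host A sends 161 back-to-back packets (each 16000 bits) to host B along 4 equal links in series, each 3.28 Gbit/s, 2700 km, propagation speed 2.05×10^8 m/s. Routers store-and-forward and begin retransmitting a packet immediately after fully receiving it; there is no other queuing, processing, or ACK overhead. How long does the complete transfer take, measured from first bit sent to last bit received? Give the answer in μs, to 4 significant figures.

53480 μs

Per-hop transmission t_tx = L/R = 16000/3280000000 = 4.87805 μs.
Per-hop propagation t_prop = 2700000/2.05e+08 = 13170.7 μs.
Pipeline fill: first packet needs 4·t_tx to clear all hops; remaining 160 packets each add one t_tx.
Total = (4+161-1)·t_tx + 4·t_prop = 164·4.87805 + 4·13170.7 = 53480 μs.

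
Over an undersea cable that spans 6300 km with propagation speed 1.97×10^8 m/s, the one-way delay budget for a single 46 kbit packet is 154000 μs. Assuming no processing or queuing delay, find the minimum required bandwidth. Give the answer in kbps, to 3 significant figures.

Propagation delay = 6300000 / 197000000 = 31979.7 μs.
Transmission budget = 154000 − 31979.7 = 122020 μs.
R ≥ L / t_tx = 46000 bits / 0.12202 s = 377 kbps.

377 kbps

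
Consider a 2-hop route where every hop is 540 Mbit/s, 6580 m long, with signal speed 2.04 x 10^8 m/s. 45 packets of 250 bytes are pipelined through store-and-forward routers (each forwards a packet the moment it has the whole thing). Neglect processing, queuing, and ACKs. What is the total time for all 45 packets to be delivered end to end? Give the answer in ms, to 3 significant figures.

Per-hop transmission t_tx = L/R = 2000/540000000 = 0.0037037 ms.
Per-hop propagation t_prop = 6580/204000000 = 0.0322549 ms.
Pipeline fill: first packet needs 2·t_tx to clear all hops; remaining 44 packets each add one t_tx.
Total = (2+45-1)·t_tx + 2·t_prop = 46·0.0037037 + 2·0.0322549 = 0.235 ms.

0.235 ms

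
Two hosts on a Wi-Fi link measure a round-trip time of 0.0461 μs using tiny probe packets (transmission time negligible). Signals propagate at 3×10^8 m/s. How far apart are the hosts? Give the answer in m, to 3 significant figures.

One-way propagation = RTT/2 = 0.02305 μs.
d = s × t = 300000000 × 2.305e-08 = 6.92 m.

6.92 m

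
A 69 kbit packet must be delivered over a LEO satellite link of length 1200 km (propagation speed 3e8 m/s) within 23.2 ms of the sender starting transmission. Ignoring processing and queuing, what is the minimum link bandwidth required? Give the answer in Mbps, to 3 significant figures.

Propagation delay = 1200000 / 300000000 = 4 ms.
Transmission budget = 23.2 − 4 = 19.2 ms.
R ≥ L / t_tx = 69000 bits / 0.0192 s = 3.59 Mbps.

3.59 Mbps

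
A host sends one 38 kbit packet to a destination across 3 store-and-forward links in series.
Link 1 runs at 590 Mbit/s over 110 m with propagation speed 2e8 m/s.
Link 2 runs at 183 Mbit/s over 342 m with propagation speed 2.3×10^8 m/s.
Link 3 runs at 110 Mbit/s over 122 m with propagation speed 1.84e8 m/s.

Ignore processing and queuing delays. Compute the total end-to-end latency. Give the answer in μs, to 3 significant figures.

L = 38000 bits.
Transmission delays (L/R per hop): 64.4068, 207.65, 345.455 μs; sum = 617.512 μs.
Propagation delays (d/s per hop): 0.55, 1.48696, 0.663043 μs; sum = 2.7 μs.
End-to-end = 620 μs.

620 μs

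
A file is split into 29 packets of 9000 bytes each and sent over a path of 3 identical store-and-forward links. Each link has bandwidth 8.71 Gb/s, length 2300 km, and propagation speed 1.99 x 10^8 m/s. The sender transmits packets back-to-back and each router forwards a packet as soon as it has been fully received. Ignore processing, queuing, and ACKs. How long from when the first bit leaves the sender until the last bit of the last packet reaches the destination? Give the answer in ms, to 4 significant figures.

Per-hop transmission t_tx = L/R = 72000/8710000000 = 0.00826636 ms.
Per-hop propagation t_prop = 2300000/199000000 = 11.5578 ms.
Pipeline fill: first packet needs 3·t_tx to clear all hops; remaining 28 packets each add one t_tx.
Total = (3+29-1)·t_tx + 3·t_prop = 31·0.00826636 + 3·11.5578 = 34.93 ms.

34.93 ms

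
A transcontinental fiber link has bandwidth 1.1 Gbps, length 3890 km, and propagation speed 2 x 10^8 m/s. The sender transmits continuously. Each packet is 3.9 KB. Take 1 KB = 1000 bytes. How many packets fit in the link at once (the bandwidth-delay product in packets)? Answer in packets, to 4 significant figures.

Propagation delay = 3890000 / 200000000 = 0.01945 s.
BDP = R × t_prop = 1100000000 × 0.01945 = 21395000 bits.
In packets of 31200 bits: 685.7 packets.

685.7 packets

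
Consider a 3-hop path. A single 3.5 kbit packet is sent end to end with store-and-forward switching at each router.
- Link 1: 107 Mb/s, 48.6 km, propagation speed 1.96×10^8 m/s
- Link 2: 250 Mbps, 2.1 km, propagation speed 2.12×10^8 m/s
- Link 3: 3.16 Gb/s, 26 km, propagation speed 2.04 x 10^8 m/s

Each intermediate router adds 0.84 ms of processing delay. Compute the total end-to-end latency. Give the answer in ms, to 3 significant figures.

2.11 ms

L = 3500 bits.
Transmission delays (L/R per hop): 0.0327103, 0.014, 0.00110759 ms; sum = 0.0478179 ms.
Propagation delays (d/s per hop): 0.247959, 0.00990566, 0.127451 ms; sum = 0.385316 ms.
Processing at 2 router(s): 2 × 0.84 ms = 1.68 ms.
End-to-end = 2.11 ms.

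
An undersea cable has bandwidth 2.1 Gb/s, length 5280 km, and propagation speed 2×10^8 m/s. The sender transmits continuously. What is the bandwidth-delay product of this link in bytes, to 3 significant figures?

Propagation delay = 5280000 / 200000000 = 0.0264 s.
BDP = R × t_prop = 2100000000 × 0.0264 = 55440000 bits.
In bytes: 55440000/8 = 6930000 bytes.

6930000 bytes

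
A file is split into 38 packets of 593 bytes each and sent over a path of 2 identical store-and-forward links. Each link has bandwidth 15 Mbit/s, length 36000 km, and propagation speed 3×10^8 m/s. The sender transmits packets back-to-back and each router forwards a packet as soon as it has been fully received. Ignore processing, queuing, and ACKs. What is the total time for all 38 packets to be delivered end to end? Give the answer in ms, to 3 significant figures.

Per-hop transmission t_tx = L/R = 4744/15000000 = 0.316267 ms.
Per-hop propagation t_prop = 36000000/300000000 = 120 ms.
Pipeline fill: first packet needs 2·t_tx to clear all hops; remaining 37 packets each add one t_tx.
Total = (2+38-1)·t_tx + 2·t_prop = 39·0.316267 + 2·120 = 252 ms.

252 ms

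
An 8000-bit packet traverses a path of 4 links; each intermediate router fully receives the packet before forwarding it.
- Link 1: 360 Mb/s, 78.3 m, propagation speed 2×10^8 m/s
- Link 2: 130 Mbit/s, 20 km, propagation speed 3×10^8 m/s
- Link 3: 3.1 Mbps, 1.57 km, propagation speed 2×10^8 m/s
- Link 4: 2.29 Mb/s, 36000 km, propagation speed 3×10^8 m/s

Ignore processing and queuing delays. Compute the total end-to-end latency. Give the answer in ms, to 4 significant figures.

126.2 ms

Transmission delays (L/R per hop): 0.0222222, 0.0615385, 2.58065, 3.49345 ms; sum = 6.15786 ms.
Propagation delays (d/s per hop): 0.0003915, 0.0666667, 0.00785, 120 ms; sum = 120.075 ms.
End-to-end = 126.2 ms.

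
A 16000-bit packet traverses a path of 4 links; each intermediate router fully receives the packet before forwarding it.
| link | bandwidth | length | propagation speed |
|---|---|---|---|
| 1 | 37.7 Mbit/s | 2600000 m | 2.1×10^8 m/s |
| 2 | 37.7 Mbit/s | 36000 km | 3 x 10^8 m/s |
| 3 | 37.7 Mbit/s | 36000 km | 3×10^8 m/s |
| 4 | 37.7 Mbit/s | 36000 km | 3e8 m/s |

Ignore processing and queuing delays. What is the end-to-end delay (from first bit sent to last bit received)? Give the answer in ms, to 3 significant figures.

Transmission delay per hop = L/R = 16000/37700000 = 0.424403 ms; 4 hops → 1.69761 ms.
Propagation delays (d/s per hop): 12.381, 120, 120, 120 ms; sum = 372.381 ms.
End-to-end = 374 ms.

374 ms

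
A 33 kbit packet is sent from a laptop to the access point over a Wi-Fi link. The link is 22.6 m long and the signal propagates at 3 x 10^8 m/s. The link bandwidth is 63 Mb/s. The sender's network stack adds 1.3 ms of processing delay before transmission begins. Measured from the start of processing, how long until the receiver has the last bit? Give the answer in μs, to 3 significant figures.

1820 μs

L = 33000 bits.
Transmission delay = L/R = 33000 / 63000000 = 523.81 μs.
Propagation delay = d/s = 22.6 m / 300000000 m/s = 0.0753333 μs.
Plus processing delay 1.3 ms = 1300 μs.
Total = 1820 μs.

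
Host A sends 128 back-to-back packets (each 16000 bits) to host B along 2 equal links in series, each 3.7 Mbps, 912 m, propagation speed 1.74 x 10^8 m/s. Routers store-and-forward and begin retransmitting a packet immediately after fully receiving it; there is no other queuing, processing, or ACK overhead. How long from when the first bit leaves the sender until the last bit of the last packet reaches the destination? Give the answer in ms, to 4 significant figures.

Per-hop transmission t_tx = L/R = 16000/3700000 = 4.32432 ms.
Per-hop propagation t_prop = 912/174000000 = 0.00524138 ms.
Pipeline fill: first packet needs 2·t_tx to clear all hops; remaining 127 packets each add one t_tx.
Total = (2+128-1)·t_tx + 2·t_prop = 129·4.32432 + 2·0.00524138 = 557.8 ms.

557.8 ms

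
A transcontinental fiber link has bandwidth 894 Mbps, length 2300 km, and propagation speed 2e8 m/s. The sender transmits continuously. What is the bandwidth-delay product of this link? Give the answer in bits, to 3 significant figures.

Propagation delay = 2300000 / 200000000 = 0.0115 s.
BDP = R × t_prop = 894000000 × 0.0115 = 10281000 bits.

10300000 bits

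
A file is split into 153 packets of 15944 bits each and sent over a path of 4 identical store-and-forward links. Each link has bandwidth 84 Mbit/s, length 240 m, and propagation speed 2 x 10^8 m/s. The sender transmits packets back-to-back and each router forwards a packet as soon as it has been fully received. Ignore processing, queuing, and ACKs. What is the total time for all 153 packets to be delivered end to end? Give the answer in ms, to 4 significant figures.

Per-hop transmission t_tx = L/R = 15944/84000000 = 0.18981 ms.
Per-hop propagation t_prop = 240/200000000 = 0.0012 ms.
Pipeline fill: first packet needs 4·t_tx to clear all hops; remaining 152 packets each add one t_tx.
Total = (4+153-1)·t_tx + 4·t_prop = 156·0.18981 + 4·0.0012 = 29.62 ms.

29.62 ms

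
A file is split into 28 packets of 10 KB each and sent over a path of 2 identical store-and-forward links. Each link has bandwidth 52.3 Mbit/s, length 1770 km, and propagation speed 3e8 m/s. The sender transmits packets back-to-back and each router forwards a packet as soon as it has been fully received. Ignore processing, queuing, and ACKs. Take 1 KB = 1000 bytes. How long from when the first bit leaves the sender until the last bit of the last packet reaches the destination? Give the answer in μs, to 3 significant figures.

Per-hop transmission t_tx = L/R = 80000/52300000 = 1529.64 μs.
Per-hop propagation t_prop = 1770000/300000000 = 5900 μs.
Pipeline fill: first packet needs 2·t_tx to clear all hops; remaining 27 packets each add one t_tx.
Total = (2+28-1)·t_tx + 2·t_prop = 29·1529.64 + 2·5900 = 56200 μs.

56200 μs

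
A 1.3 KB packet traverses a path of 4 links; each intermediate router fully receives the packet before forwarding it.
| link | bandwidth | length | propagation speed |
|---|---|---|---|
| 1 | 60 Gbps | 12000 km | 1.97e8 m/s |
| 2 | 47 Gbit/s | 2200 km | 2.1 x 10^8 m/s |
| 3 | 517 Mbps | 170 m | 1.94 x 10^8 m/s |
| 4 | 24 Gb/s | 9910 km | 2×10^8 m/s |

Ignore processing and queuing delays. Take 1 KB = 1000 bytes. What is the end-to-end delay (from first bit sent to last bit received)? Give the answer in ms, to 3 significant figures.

121 ms

L = 10400 bits.
Transmission delays (L/R per hop): 0.000173333, 0.000221277, 0.0201161, 0.000433333 ms; sum = 0.020944 ms.
Propagation delays (d/s per hop): 60.9137, 10.4762, 0.000876289, 49.55 ms; sum = 120.941 ms.
End-to-end = 121 ms.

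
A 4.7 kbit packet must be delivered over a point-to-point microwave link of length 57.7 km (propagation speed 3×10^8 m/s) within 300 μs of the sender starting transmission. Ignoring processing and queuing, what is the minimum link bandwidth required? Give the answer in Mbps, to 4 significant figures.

Propagation delay = 57700 / 300000000 = 192.333 μs.
Transmission budget = 300 − 192.333 = 107.667 μs.
R ≥ L / t_tx = 4700 bits / 0.000107667 s = 43.65 Mbps.

43.65 Mbps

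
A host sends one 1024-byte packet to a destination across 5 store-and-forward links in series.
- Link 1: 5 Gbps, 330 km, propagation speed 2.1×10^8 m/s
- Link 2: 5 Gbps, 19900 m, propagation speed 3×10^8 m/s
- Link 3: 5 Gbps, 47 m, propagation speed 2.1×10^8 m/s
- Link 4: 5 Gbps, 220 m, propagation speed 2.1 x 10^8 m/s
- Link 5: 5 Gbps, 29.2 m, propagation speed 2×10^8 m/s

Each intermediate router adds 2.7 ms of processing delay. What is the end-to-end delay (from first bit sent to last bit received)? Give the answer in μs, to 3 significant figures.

L = 1024 × 8 = 8192 bits.
Transmission delay per hop = L/R = 8192/5000000000 = 1.6384 μs; 5 hops → 8.192 μs.
Propagation delays (d/s per hop): 1571.43, 66.3333, 0.22381, 1.04762, 0.146 μs; sum = 1639.18 μs.
Processing at 4 router(s): 4 × 2.7 ms = 10800 μs.
End-to-end = 12400 μs.

12400 μs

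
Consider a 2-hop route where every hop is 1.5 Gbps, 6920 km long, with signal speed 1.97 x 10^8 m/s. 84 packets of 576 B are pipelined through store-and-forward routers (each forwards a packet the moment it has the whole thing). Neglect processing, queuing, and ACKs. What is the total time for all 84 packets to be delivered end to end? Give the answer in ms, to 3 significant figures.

Per-hop transmission t_tx = L/R = 4608/1500000000 = 0.003072 ms.
Per-hop propagation t_prop = 6920000/197000000 = 35.1269 ms.
Pipeline fill: first packet needs 2·t_tx to clear all hops; remaining 83 packets each add one t_tx.
Total = (2+84-1)·t_tx + 2·t_prop = 85·0.003072 + 2·35.1269 = 70.5 ms.

70.5 ms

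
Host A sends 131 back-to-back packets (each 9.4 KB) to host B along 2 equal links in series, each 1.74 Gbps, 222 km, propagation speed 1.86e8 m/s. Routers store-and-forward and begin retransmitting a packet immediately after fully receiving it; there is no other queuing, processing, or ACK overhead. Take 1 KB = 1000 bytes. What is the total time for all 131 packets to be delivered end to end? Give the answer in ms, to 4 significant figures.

8.092 ms

Per-hop transmission t_tx = L/R = 75200/1740000000 = 0.0432184 ms.
Per-hop propagation t_prop = 222000/186000000 = 1.19355 ms.
Pipeline fill: first packet needs 2·t_tx to clear all hops; remaining 130 packets each add one t_tx.
Total = (2+131-1)·t_tx + 2·t_prop = 132·0.0432184 + 2·1.19355 = 8.092 ms.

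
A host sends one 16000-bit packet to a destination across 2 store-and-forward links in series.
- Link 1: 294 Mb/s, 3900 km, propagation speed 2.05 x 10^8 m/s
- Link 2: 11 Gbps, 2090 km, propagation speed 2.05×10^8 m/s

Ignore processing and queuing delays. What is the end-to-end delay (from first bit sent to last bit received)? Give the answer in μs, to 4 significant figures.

Transmission delays (L/R per hop): 54.4218, 1.45455 μs; sum = 55.8763 μs.
Propagation delays (d/s per hop): 19024.4, 10195.1 μs; sum = 29219.5 μs.
End-to-end = 29280 μs.

29280 μs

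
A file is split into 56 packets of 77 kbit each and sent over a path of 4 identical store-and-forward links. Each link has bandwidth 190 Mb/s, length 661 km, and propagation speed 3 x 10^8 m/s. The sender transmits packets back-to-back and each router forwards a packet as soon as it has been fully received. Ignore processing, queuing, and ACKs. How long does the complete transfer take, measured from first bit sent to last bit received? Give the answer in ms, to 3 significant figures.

32.7 ms

Per-hop transmission t_tx = L/R = 77000/190000000 = 0.405263 ms.
Per-hop propagation t_prop = 661000/300000000 = 2.20333 ms.
Pipeline fill: first packet needs 4·t_tx to clear all hops; remaining 55 packets each add one t_tx.
Total = (4+56-1)·t_tx + 4·t_prop = 59·0.405263 + 4·2.20333 = 32.7 ms.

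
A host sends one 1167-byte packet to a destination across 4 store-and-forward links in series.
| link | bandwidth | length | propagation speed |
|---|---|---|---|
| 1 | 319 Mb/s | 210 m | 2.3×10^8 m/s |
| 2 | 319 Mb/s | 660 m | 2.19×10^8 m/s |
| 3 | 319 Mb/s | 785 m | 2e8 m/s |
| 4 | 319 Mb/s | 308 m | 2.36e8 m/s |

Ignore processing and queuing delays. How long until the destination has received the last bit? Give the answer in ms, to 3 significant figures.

L = 1167 × 8 = 9336 bits.
Transmission delay per hop = L/R = 9336/319000000 = 0.0292665 ms; 4 hops → 0.117066 ms.
Propagation delays (d/s per hop): 0.000913043, 0.0030137, 0.003925, 0.00130508 ms; sum = 0.00915683 ms.
End-to-end = 0.126 ms.

0.126 ms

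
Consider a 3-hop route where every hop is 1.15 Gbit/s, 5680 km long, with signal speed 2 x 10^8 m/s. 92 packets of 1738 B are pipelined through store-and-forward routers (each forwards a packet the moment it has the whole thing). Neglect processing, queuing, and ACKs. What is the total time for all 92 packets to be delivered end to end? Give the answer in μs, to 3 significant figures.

86300 μs

Per-hop transmission t_tx = L/R = 13904/1150000000 = 12.0904 μs.
Per-hop propagation t_prop = 5680000/200000000 = 28400 μs.
Pipeline fill: first packet needs 3·t_tx to clear all hops; remaining 91 packets each add one t_tx.
Total = (3+92-1)·t_tx + 3·t_prop = 94·12.0904 + 3·28400 = 86300 μs.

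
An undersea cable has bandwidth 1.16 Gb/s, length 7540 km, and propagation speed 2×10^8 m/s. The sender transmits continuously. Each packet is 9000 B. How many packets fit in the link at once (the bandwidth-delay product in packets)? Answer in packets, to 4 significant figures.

607.4 packets

Propagation delay = 7540000 / 200000000 = 0.0377 s.
BDP = R × t_prop = 1160000000 × 0.0377 = 43732000 bits.
In packets of 72000 bits: 607.4 packets.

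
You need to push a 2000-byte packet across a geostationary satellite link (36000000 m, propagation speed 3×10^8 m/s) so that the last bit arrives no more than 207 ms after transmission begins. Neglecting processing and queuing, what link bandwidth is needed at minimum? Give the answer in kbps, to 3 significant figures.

184 kbps

L = 16000 bits.
Propagation delay = 36000000 / 300000000 = 120 ms.
Transmission budget = 207 − 120 = 87 ms.
R ≥ L / t_tx = 16000 bits / 0.087 s = 184 kbps.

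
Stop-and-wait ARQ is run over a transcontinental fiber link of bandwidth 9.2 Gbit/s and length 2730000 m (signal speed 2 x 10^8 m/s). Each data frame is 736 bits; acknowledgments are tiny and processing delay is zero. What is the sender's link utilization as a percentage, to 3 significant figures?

0.000293 %

t_tx = L/R = 736/9200000000 = 8e-08 s.
t_prop = 2730000/200000000 = 0.01365 s; RTT = 0.0273 s.
Cycle = t_tx + RTT = 0.0273001 s.
Utilization = t_tx / cycle = 8e-08/0.0273001 = 0.000293 %.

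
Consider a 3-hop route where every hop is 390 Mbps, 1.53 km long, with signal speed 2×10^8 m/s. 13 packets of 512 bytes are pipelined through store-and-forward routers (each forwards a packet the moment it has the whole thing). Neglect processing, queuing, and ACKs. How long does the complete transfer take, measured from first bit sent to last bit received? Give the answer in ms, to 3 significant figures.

Per-hop transmission t_tx = L/R = 4096/390000000 = 0.0105026 ms.
Per-hop propagation t_prop = 1530/200000000 = 0.00765 ms.
Pipeline fill: first packet needs 3·t_tx to clear all hops; remaining 12 packets each add one t_tx.
Total = (3+13-1)·t_tx + 3·t_prop = 15·0.0105026 + 3·0.00765 = 0.180 ms.

0.180 ms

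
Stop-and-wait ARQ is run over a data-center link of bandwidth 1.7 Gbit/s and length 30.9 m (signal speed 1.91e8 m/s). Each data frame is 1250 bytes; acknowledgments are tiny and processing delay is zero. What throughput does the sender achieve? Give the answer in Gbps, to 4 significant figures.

1.611 Gbps

t_tx = L/R = 10000/1700000000 = 5.88235e-06 s.
t_prop = 30.9/191000000 = 1.6178e-07 s; RTT = 3.2356e-07 s.
Cycle = t_tx + RTT = 6.20591e-06 s.
Throughput = L / cycle = 10000 / 6.20591e-06 = 1.611 Gbps.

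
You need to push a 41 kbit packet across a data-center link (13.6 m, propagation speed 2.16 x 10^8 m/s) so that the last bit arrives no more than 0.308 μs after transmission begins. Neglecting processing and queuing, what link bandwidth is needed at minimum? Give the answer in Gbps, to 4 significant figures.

Propagation delay = 13.6 / 216000000 = 0.062963 μs.
Transmission budget = 0.308 − 0.062963 = 0.245037 μs.
R ≥ L / t_tx = 41000 bits / 2.45037e-07 s = 167.3 Gbps.

167.3 Gbps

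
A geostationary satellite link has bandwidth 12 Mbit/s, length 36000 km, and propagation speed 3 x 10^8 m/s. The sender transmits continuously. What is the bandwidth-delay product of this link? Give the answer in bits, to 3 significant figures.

Propagation delay = 36000000 / 300000000 = 0.12 s.
BDP = R × t_prop = 12000000 × 0.12 = 1440000 bits.

1440000 bits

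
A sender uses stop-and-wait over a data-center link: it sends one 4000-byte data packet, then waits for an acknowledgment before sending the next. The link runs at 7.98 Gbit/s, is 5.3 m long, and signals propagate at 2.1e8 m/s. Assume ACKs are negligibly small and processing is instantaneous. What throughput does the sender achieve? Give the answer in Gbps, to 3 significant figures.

7.88 Gbps

t_tx = L/R = 32000/7980000000 = 4.01003e-06 s.
t_prop = 5.3/210000000 = 2.52381e-08 s; RTT = 5.04762e-08 s.
Cycle = t_tx + RTT = 4.0605e-06 s.
Throughput = L / cycle = 32000 / 4.0605e-06 = 7.88 Gbps.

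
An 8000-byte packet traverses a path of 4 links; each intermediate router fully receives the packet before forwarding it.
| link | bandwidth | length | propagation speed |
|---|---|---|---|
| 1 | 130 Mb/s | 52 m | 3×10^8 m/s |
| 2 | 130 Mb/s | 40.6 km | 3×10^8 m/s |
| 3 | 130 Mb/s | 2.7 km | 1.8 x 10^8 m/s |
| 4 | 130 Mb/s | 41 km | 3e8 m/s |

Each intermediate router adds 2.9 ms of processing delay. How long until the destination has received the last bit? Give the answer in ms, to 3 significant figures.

11.0 ms

L = 8000 × 8 = 64000 bits.
Transmission delay per hop = L/R = 64000/130000000 = 0.492308 ms; 4 hops → 1.96923 ms.
Propagation delays (d/s per hop): 0.000173333, 0.135333, 0.015, 0.136667 ms; sum = 0.287173 ms.
Processing at 3 router(s): 3 × 2.9 ms = 8.7 ms.
End-to-end = 11.0 ms.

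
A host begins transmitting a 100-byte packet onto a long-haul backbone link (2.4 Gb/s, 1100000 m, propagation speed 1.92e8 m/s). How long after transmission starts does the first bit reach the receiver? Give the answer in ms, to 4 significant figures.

5.729 ms

First bit experiences only propagation delay: d/s = 1100000/192000000 = 5.729 ms.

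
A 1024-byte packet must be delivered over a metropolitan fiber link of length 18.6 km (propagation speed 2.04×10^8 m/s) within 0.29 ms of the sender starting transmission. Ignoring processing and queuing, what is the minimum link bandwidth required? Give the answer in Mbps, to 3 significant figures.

41.2 Mbps

L = 8192 bits.
Propagation delay = 18600 / 204000000 = 0.0911765 ms.
Transmission budget = 0.29 − 0.0911765 = 0.198824 ms.
R ≥ L / t_tx = 8192 bits / 0.000198824 s = 41.2 Mbps.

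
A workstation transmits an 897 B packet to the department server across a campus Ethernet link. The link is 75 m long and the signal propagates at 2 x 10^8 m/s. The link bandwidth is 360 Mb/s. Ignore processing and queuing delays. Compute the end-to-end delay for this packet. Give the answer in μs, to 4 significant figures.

20.31 μs

L = 897 × 8 = 7176 bits.
Transmission delay = L/R = 7176 / 360000000 = 19.9333 μs.
Propagation delay = d/s = 75 m / 200000000 m/s = 0.375 μs.
Total = 20.31 μs.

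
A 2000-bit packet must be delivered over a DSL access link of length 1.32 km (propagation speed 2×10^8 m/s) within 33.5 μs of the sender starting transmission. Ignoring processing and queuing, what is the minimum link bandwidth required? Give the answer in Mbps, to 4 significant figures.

74.35 Mbps

Propagation delay = 1320 / 200000000 = 6.6 μs.
Transmission budget = 33.5 − 6.6 = 26.9 μs.
R ≥ L / t_tx = 2000 bits / 2.69e-05 s = 74.35 Mbps.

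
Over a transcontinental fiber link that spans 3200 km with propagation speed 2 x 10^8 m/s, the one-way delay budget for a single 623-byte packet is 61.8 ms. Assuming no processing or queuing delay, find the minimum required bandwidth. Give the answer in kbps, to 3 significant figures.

109 kbps

L = 4984 bits.
Propagation delay = 3200000 / 200000000 = 16 ms.
Transmission budget = 61.8 − 16 = 45.8 ms.
R ≥ L / t_tx = 4984 bits / 0.0458 s = 109 kbps.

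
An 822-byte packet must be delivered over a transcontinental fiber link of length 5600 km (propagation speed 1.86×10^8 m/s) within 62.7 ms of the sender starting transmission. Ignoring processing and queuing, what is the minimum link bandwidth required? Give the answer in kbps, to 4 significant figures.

201.8 kbps

L = 6576 bits.
Propagation delay = 5600000 / 186000000 = 30.1075 ms.
Transmission budget = 62.7 − 30.1075 = 32.5925 ms.
R ≥ L / t_tx = 6576 bits / 0.0325925 s = 201.8 kbps.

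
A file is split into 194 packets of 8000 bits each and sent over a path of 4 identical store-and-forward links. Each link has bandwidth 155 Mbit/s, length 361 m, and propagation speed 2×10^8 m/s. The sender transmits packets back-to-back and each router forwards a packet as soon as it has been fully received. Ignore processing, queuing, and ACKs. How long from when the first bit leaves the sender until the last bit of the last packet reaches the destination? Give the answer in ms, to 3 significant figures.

10.2 ms

Per-hop transmission t_tx = L/R = 8000/155000000 = 0.0516129 ms.
Per-hop propagation t_prop = 361/200000000 = 0.001805 ms.
Pipeline fill: first packet needs 4·t_tx to clear all hops; remaining 193 packets each add one t_tx.
Total = (4+194-1)·t_tx + 4·t_prop = 197·0.0516129 + 4·0.001805 = 10.2 ms.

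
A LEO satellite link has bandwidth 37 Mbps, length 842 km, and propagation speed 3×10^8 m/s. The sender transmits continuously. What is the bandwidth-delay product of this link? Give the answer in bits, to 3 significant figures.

Propagation delay = 842000 / 300000000 = 0.00280667 s.
BDP = R × t_prop = 37000000 × 0.00280667 = 103847 bits.

104000 bits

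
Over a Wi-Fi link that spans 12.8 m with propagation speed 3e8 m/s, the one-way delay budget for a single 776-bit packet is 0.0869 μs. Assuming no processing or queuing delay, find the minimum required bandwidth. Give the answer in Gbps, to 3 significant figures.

Propagation delay = 12.8 / 300000000 = 0.0426667 μs.
Transmission budget = 0.0869 − 0.0426667 = 0.0442333 μs.
R ≥ L / t_tx = 776 bits / 4.42333e-08 s = 17.5 Gbps.

17.5 Gbps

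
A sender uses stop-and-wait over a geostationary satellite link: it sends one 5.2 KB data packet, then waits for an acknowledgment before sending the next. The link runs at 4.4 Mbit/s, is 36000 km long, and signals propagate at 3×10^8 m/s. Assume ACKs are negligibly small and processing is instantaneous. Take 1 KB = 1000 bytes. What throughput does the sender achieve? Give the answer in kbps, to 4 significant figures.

166.8 kbps

t_tx = L/R = 41600/4400000 = 0.00945455 s.
t_prop = 36000000/300000000 = 0.12 s; RTT = 0.24 s.
Cycle = t_tx + RTT = 0.249455 s.
Throughput = L / cycle = 41600 / 0.249455 = 166.8 kbps.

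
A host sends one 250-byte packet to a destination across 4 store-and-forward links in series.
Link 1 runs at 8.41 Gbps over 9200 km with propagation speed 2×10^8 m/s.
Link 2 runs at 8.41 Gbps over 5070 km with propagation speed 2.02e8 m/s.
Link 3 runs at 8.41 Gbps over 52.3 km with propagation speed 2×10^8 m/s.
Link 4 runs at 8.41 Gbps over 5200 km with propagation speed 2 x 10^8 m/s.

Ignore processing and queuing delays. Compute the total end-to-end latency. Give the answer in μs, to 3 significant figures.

L = 250 × 8 = 2000 bits.
Transmission delay per hop = L/R = 2000/8410000000 = 0.237812 μs; 4 hops → 0.951249 μs.
Propagation delays (d/s per hop): 46000, 25099, 261.5, 26000 μs; sum = 97360.5 μs.
End-to-end = 97400 μs.

97400 μs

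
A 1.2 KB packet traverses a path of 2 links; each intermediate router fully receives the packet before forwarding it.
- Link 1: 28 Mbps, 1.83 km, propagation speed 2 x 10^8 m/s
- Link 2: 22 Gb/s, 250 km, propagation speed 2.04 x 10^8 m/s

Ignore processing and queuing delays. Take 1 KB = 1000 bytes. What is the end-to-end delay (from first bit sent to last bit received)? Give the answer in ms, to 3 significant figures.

1.58 ms

L = 9600 bits.
Transmission delays (L/R per hop): 0.342857, 0.000436364 ms; sum = 0.343294 ms.
Propagation delays (d/s per hop): 0.00915, 1.22549 ms; sum = 1.23464 ms.
End-to-end = 1.58 ms.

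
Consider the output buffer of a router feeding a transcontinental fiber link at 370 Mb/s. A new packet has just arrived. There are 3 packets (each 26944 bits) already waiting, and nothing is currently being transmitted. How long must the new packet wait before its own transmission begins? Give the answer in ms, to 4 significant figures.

0.2185 ms

Each queued packet: L/R = 26944/370000000 = 0.0728216 ms.
3 queued → 0.218465 ms.
Queuing delay = 0.2185 ms.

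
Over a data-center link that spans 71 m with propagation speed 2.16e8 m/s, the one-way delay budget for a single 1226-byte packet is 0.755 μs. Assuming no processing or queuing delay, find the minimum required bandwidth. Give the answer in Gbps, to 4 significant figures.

L = 9808 bits.
Propagation delay = 71 / 216000000 = 0.328704 μs.
Transmission budget = 0.755 − 0.328704 = 0.426296 μs.
R ≥ L / t_tx = 9808 bits / 4.26296e-07 s = 23.01 Gbps.

23.01 Gbps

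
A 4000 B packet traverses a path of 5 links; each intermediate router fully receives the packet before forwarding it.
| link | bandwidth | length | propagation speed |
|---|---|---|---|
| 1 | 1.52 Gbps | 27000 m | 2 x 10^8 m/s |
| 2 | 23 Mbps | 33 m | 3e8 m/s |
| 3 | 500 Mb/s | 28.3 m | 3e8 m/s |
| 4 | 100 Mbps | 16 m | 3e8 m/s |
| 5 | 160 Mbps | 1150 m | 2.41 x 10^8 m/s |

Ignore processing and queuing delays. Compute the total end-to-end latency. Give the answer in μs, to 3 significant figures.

L = 4000 × 8 = 32000 bits.
Transmission delays (L/R per hop): 21.0526, 1391.3, 64, 320, 200 μs; sum = 1996.36 μs.
Propagation delays (d/s per hop): 135, 0.11, 0.0943333, 0.0533333, 4.77178 μs; sum = 140.029 μs.
End-to-end = 2140 μs.

2140 μs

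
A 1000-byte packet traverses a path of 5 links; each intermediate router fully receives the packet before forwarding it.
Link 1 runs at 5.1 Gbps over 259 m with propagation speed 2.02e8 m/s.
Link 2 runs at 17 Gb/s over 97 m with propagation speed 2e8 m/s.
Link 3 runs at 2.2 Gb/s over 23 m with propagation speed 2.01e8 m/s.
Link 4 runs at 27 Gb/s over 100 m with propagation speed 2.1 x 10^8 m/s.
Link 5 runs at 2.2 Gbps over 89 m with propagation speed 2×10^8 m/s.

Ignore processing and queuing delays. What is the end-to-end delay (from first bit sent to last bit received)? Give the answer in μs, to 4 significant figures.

12.41 μs

L = 1000 × 8 = 8000 bits.
Transmission delays (L/R per hop): 1.56863, 0.470588, 3.63636, 0.296296, 3.63636 μs; sum = 9.60824 μs.
Propagation delays (d/s per hop): 1.28218, 0.485, 0.114428, 0.47619, 0.445 μs; sum = 2.8028 μs.
End-to-end = 12.41 μs.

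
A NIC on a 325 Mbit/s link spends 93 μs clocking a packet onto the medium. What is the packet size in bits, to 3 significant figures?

L = R × t_tx = 325000000 b/s × 9.3e-05 s = 30225 bits.

30200 bits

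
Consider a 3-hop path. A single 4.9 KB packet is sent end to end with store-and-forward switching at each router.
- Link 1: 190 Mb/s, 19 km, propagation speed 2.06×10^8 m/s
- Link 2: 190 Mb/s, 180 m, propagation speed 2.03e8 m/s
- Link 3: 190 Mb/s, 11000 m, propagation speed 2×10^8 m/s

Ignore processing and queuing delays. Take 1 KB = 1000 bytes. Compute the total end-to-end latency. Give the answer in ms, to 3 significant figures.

L = 39200 bits.
Transmission delay per hop = L/R = 39200/190000000 = 0.206316 ms; 3 hops → 0.618947 ms.
Propagation delays (d/s per hop): 0.092233, 0.0008867, 0.055 ms; sum = 0.14812 ms.
End-to-end = 0.767 ms.

0.767 ms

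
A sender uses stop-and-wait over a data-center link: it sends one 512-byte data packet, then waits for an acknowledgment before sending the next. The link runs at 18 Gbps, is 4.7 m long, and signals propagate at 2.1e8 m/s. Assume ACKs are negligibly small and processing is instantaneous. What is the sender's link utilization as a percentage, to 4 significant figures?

83.56 %

t_tx = L/R = 4096/18000000000 = 2.27556e-07 s.
t_prop = 4.7/210000000 = 2.2381e-08 s; RTT = 4.47619e-08 s.
Cycle = t_tx + RTT = 2.72317e-07 s.
Utilization = t_tx / cycle = 2.27556e-07/2.72317e-07 = 83.56 %.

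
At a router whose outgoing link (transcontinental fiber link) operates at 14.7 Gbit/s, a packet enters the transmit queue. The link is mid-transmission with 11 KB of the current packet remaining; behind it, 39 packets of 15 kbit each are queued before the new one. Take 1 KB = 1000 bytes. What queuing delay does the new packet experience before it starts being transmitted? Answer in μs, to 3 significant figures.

Each queued packet: L/R = 15000/14700000000 = 1.02041 μs.
39 queued → 39.7959 μs.
Plus remaining 88000 bits of current packet: 5.98639 μs.
Queuing delay = 45.8 μs.

45.8 μs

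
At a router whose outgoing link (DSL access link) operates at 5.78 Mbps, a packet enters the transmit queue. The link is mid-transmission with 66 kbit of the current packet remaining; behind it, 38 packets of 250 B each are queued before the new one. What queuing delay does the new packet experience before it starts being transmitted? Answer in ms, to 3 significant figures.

Each queued packet: L/R = 2000/5780000 = 0.346021 ms.
38 queued → 13.1488 ms.
Plus remaining 66000 bits of current packet: 11.4187 ms.
Queuing delay = 24.6 ms.

24.6 ms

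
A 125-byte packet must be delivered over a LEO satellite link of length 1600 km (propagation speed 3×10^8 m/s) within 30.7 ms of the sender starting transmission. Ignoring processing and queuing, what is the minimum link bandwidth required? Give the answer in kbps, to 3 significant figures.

39.4 kbps

L = 1000 bits.
Propagation delay = 1600000 / 300000000 = 5.33333 ms.
Transmission budget = 30.7 − 5.33333 = 25.3667 ms.
R ≥ L / t_tx = 1000 bits / 0.0253667 s = 39.4 kbps.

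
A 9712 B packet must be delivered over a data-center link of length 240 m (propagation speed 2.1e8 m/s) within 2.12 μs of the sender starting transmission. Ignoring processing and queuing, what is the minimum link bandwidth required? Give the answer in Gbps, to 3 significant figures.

79.5 Gbps

L = 77696 bits.
Propagation delay = 240 / 210000000 = 1.14286 μs.
Transmission budget = 2.12 − 1.14286 = 0.977143 μs.
R ≥ L / t_tx = 77696 bits / 9.77143e-07 s = 79.5 Gbps.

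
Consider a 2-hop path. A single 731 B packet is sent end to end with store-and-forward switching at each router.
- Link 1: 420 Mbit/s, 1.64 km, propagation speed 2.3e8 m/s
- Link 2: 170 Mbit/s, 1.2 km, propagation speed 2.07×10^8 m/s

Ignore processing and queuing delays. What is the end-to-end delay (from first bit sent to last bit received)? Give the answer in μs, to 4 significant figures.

L = 731 × 8 = 5848 bits.
Transmission delays (L/R per hop): 13.9238, 34.4 μs; sum = 48.3238 μs.
Propagation delays (d/s per hop): 7.13043, 5.7971 μs; sum = 12.9275 μs.
End-to-end = 61.25 μs.

61.25 μs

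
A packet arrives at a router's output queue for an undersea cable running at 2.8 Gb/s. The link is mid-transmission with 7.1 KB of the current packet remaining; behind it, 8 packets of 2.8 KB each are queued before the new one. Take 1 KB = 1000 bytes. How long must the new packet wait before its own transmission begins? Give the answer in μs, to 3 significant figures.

Each queued packet: L/R = 22400/2800000000 = 8 μs.
8 queued → 64 μs.
Plus remaining 56800 bits of current packet: 20.2857 μs.
Queuing delay = 84.3 μs.

84.3 μs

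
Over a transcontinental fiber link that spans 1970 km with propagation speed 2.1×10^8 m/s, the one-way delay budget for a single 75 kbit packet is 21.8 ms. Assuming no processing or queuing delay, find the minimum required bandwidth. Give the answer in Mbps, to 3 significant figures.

Propagation delay = 1970000 / 210000000 = 9.38095 ms.
Transmission budget = 21.8 − 9.38095 = 12.419 ms.
R ≥ L / t_tx = 75000 bits / 0.012419 s = 6.04 Mbps.

6.04 Mbps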